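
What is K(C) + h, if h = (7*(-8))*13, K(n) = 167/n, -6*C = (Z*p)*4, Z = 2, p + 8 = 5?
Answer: -2745/4 ≈ -686.25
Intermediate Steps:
p = -3 (p = -8 + 5 = -3)
C = 4 (C = -2*(-3)*4/6 = -(-1)*4 = -⅙*(-24) = 4)
h = -728 (h = -56*13 = -728)
K(C) + h = 167/4 - 728 = -2745/4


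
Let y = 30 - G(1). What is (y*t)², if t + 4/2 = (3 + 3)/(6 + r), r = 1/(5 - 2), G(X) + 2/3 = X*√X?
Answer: 3168400/3249 ≈ 975.19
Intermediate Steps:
G(X) = -⅔ + X^(3/2) (G(X) = -⅔ + X*√X = -⅔ + X^(3/2))
r = ⅓ (r = 1/3 = ⅓ ≈ 0.33333)
y = 89/3 (y = 30 - (-⅔ + 1^(3/2)) = 30 - (-⅔ + 1) = 30 - 1*⅓ = 30 - ⅓ = 89/3 ≈ 29.667)
t = -20/19 (t = -2 + (3 + 3)/(6 + ⅓) = -2 + 6/(19/3) = -2 + 6*(3/19) = -2 + 18/19 = -20/19 ≈ -1.0526)
(y*t)² = ((89/3)*(-20/19))² = (-1780/57)² = 3168400/3249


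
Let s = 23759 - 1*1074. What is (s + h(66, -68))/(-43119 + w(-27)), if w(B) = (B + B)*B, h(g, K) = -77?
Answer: -2512/4629 ≈ -0.54267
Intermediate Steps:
w(B) = 2*B² (w(B) = (2*B)*B = 2*B²)
s = 22685 (s = 23759 - 1074 = 22685)
(s + h(66, -68))/(-43119 + w(-27)) = (22685 - 77)/(-43119 + 2*(-27)²) = 22608/(-43119 + 2*729) = 22608/(-43119 + 1458) = 22608/(-41661) = 22608*(-1/41661) = -2512/4629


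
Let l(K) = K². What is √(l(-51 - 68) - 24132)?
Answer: 13*I*√59 ≈ 99.855*I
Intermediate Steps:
√(l(-51 - 68) - 24132) = √((-51 - 68)² - 24132) = √((-119)² - 24132) = √(14161 - 24132) = √(-9971) = 13*I*√59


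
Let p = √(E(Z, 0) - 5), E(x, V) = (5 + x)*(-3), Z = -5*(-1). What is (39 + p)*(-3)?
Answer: -117 - 3*I*√35 ≈ -117.0 - 17.748*I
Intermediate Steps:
Z = 5
E(x, V) = -15 - 3*x
p = I*√35 (p = √((-15 - 3*5) - 5) = √((-15 - 15) - 5) = √(-30 - 5) = √(-35) = I*√35 ≈ 5.9161*I)
(39 + p)*(-3) = (39 + I*√35)*(-3) = -117 - 3*I*√35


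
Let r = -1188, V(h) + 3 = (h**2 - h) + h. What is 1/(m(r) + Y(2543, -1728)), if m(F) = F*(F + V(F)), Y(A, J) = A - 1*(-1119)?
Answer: -1/1675258102 ≈ -5.9692e-10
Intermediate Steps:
V(h) = -3 + h**2 (V(h) = -3 + ((h**2 - h) + h) = -3 + h**2)
Y(A, J) = 1119 + A (Y(A, J) = A + 1119 = 1119 + A)
m(F) = F*(-3 + F + F**2) (m(F) = F*(F + (-3 + F**2)) = F*(-3 + F + F**2))
1/(m(r) + Y(2543, -1728)) = 1/(-1188*(-3 - 1188 + (-1188)**2) + (1119 + 2543)) = 1/(-1188*(-3 - 1188 + 1411344) + 3662) = 1/(-1188*1410153 + 3662) = 1/(-1675261764 + 3662) = 1/(-1675258102) = -1/1675258102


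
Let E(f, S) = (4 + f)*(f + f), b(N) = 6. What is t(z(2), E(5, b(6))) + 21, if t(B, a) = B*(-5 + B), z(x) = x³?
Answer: 45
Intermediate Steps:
E(f, S) = 2*f*(4 + f) (E(f, S) = (4 + f)*(2*f) = 2*f*(4 + f))
t(z(2), E(5, b(6))) + 21 = 2³*(-5 + 2³) + 21 = 8*(-5 + 8) + 21 = 8*3 + 21 = 24 + 21 = 45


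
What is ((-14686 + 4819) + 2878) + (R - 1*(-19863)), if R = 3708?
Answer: 16582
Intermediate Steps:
((-14686 + 4819) + 2878) + (R - 1*(-19863)) = ((-14686 + 4819) + 2878) + (3708 - 1*(-19863)) = (-9867 + 2878) + (3708 + 19863) = -6989 + 23571 = 16582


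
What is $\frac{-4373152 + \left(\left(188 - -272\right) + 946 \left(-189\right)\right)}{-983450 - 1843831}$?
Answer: $\frac{1517162}{942427} \approx 1.6098$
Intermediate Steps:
$\frac{-4373152 + \left(\left(188 - -272\right) + 946 \left(-189\right)\right)}{-983450 - 1843831} = \frac{-4373152 + \left(\left(188 + 272\right) - 178794\right)}{-2827281} = \left(-4373152 + \left(460 - 178794\right)\right) \left(- \frac{1}{2827281}\right) = \left(-4373152 - 178334\right) \left(- \frac{1}{2827281}\right) = \left(-4551486\right) \left(- \frac{1}{2827281}\right) = \frac{1517162}{942427}$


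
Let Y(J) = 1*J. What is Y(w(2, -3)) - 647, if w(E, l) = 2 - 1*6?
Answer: -651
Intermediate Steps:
w(E, l) = -4 (w(E, l) = 2 - 6 = -4)
Y(J) = J
Y(w(2, -3)) - 647 = -4 - 647 = -651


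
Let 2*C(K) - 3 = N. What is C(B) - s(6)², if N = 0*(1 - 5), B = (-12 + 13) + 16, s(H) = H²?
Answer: -2589/2 ≈ -1294.5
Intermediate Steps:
B = 17 (B = 1 + 16 = 17)
N = 0 (N = 0*(-4) = 0)
C(K) = 3/2 (C(K) = 3/2 + (½)*0 = 3/2 + 0 = 3/2)
C(B) - s(6)² = 3/2 - (6²)² = 3/2 - 1*36² = 3/2 - 1*1296 = 3/2 - 1296 = -2589/2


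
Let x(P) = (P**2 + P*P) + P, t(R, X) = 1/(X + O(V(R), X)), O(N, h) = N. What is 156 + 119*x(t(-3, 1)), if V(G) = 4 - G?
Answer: 5587/32 ≈ 174.59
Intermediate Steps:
t(R, X) = 1/(4 + X - R) (t(R, X) = 1/(X + (4 - R)) = 1/(4 + X - R))
x(P) = P + 2*P**2 (x(P) = (P**2 + P**2) + P = 2*P**2 + P = P + 2*P**2)
156 + 119*x(t(-3, 1)) = 156 + 119*((1 + 2/(4 + 1 - 1*(-3)))/(4 + 1 - 1*(-3))) = 156 + 119*((1 + 2/(4 + 1 + 3))/(4 + 1 + 3)) = 156 + 119*((1 + 2/8)/8) = 156 + 119*((1 + 2*(1/8))/8) = 156 + 119*((1 + 1/4)/8) = 156 + 119*((1/8)*(5/4)) = 156 + 119*(5/32) = 156 + 595/32 = 5587/32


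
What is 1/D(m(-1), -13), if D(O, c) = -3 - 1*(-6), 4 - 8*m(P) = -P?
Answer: 1/3 ≈ 0.33333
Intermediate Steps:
m(P) = 1/2 + P/8 (m(P) = 1/2 - (-1)*P/8 = 1/2 + P/8)
D(O, c) = 3 (D(O, c) = -3 + 6 = 3)
1/D(m(-1), -13) = 1/3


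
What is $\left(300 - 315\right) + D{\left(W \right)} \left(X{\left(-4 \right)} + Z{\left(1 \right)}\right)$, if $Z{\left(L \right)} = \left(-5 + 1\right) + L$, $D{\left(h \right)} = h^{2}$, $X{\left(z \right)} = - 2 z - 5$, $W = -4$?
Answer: $-15$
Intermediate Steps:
$X{\left(z \right)} = -5 - 2 z$
$Z{\left(L \right)} = -4 + L$
$\left(300 - 315\right) + D{\left(W \right)} \left(X{\left(-4 \right)} + Z{\left(1 \right)}\right) = \left(300 - 315\right) + \left(-4\right)^{2} \left(\left(-5 - -8\right) + \left(-4 + 1\right)\right) = -15 + 16 \left(\left(-5 + 8\right) - 3\right) = -15 + 16 \left(3 - 3\right) = -15 + 16 \cdot 0 = -15 + 0 = -15$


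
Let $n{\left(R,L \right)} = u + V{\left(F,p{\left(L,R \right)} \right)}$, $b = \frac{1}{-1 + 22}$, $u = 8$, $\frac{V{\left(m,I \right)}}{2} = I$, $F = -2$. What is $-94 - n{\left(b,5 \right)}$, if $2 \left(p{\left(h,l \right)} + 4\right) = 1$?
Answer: $-95$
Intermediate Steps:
$p{\left(h,l \right)} = - \frac{7}{2}$ ($p{\left(h,l \right)} = -4 + \frac{1}{2} \cdot 1 = -4 + \frac{1}{2} = - \frac{7}{2}$)
$V{\left(m,I \right)} = 2 I$
$b = \frac{1}{21} \approx 0.047619$
$n{\left(R,L \right)} = 1$ ($n{\left(R,L \right)} = 8 + 2 \left(- \frac{7}{2}\right) = 8 - 7 = 1$)
$-94 - n{\left(b,5 \right)} = -94 - 1 = -95$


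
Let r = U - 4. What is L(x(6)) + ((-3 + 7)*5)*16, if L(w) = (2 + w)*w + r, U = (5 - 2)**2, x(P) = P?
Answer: 373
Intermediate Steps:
U = 9 (U = 3**2 = 9)
r = 5 (r = 9 - 4 = 5)
L(w) = 5 + w*(2 + w) (L(w) = (2 + w)*w + 5 = w*(2 + w) + 5 = 5 + w*(2 + w))
L(x(6)) + ((-3 + 7)*5)*16 = (5 + 6**2 + 2*6) + ((-3 + 7)*5)*16 = (5 + 36 + 12) + (4*5)*16 = 53 + 20*16 = 53 + 320 = 373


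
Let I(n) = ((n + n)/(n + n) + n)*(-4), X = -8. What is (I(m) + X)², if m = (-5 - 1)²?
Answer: 24336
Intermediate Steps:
m = 36 (m = (-6)² = 36)
I(n) = -4 - 4*n (I(n) = ((2*n)/((2*n)) + n)*(-4) = ((2*n)*(1/(2*n)) + n)*(-4) = (1 + n)*(-4) = -4 - 4*n)
(I(m) + X)² = ((-4 - 4*36) - 8)² = ((-4 - 144) - 8)² = (-148 - 8)² = (-156)² = 24336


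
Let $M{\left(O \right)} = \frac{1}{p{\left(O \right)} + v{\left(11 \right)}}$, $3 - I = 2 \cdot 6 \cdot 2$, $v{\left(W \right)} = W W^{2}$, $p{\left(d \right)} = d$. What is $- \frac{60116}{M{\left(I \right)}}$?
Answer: $-78751960$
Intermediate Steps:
$v{\left(W \right)} = W^{3}$
$I = -21$ ($I = 3 - 2 \cdot 6 \cdot 2 = 3 - 12 \cdot 2 = 3 - 24 = -21$)
$M{\left(O \right)} = \frac{1}{1331 + O}$ ($M{\left(O \right)} = \frac{1}{O + 11^{3}} = \frac{1}{O + 1331} = \frac{1}{1331 + O}$)
$- \frac{60116}{M{\left(I \right)}} = - \frac{60116}{\frac{1}{1331 - 21}} = - \frac{60116}{\frac{1}{1310}} = - 60116 \frac{1}{\frac{1}{1310}} = \left(-60116\right) 1310 = -78751960$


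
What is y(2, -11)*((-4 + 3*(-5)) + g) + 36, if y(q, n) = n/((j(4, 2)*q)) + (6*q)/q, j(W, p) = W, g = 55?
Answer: 405/2 ≈ 202.50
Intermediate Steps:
y(q, n) = 6 + n/(4*q) (y(q, n) = n/((4*q)) + (6*q)/q = n*(1/(4*q)) + 6 = n/(4*q) + 6 = 6 + n/(4*q))
y(2, -11)*((-4 + 3*(-5)) + g) + 36 = (6 + (1/4)*(-11)/2)*((-4 + 3*(-5)) + 55) + 36 = (6 + (1/4)*(-11)*(1/2))*((-4 - 15) + 55) + 36 = (6 - 11/8)*(-19 + 55) + 36 = (37/8)*36 + 36 = 333/2 + 36 = 405/2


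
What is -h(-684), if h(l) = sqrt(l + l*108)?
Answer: -6*I*sqrt(2071) ≈ -273.05*I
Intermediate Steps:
h(l) = sqrt(109)*sqrt(l) (h(l) = sqrt(l + 108*l) = sqrt(109*l) = sqrt(109)*sqrt(l))
-h(-684) = -sqrt(109)*sqrt(-684) = -sqrt(109)*6*I*sqrt(19) = -6*I*sqrt(2071)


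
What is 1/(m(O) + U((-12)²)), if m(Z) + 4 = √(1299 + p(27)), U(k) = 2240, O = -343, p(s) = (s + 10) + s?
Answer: 2236/4998333 - √1363/4998333 ≈ 0.00043996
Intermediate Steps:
p(s) = 10 + 2*s (p(s) = (10 + s) + s = 10 + 2*s)
m(Z) = -4 + √1363 (m(Z) = -4 + √(1299 + (10 + 2*27)) = -4 + √(1299 + (10 + 54)) = -4 + √(1299 + 64) = -4 + √1363)
1/(m(O) + U((-12)²)) = 1/((-4 + √1363) + 2240) = 1/(2236 + √1363)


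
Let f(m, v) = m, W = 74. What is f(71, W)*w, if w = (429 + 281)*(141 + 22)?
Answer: 8216830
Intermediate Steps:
w = 115730 (w = 710*163 = 115730)
f(71, W)*w = 71*115730 = 8216830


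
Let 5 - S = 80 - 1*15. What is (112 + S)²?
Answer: 2704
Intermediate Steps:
S = -60 (S = 5 - (80 - 1*15) = 5 - (80 - 15) = 5 - 1*65 = 5 - 65 = -60)
(112 + S)² = (112 - 60)² = 52² = 2704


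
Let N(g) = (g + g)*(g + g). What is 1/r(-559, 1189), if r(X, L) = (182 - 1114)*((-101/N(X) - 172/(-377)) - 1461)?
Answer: 9061949/12335368434957 ≈ 7.3463e-7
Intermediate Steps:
N(g) = 4*g² (N(g) = (2*g)*(2*g) = 4*g²)
r(X, L) = 513182500/377 + 23533/X² (r(X, L) = (182 - 1114)*((-101*1/(4*X²) - 172/(-377)) - 1461) = -932*((-101/(4*X²) - 172*(-1/377)) - 1461) = -932*((-101/(4*X²) + 172/377) - 1461) = -932*((172/377 - 101/(4*X²)) - 1461) = -932*(-550625/377 - 101/(4*X²)) = 513182500/377 + 23533/X²)
1/r(-559, 1189) = 1/(513182500/377 + 23533/(-559)²) = 1/(513182500/377 + 23533*(1/312481)) = 1/(513182500/377 + 23533/312481) = 1/(12335368434957/9061949) = 9061949/12335368434957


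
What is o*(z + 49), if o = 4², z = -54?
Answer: -80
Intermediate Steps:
o = 16
o*(z + 49) = 16*(-54 + 49) = 16*(-5) = -80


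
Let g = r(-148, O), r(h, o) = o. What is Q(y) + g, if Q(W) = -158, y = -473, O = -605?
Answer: -763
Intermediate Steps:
g = -605
Q(y) + g = -158 - 605 = -763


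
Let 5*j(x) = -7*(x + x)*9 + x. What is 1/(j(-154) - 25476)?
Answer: -1/21626 ≈ -4.6241e-5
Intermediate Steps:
j(x) = -25*x (j(x) = (-7*(x + x)*9 + x)/5 = (-14*x*9 + x)/5 = (-126*x + x)/5 = (-125*x)/5 = -25*x)
1/(j(-154) - 25476) = 1/(-25*(-154) - 25476) = 1/(3850 - 25476) = 1/(-21626) = -1/21626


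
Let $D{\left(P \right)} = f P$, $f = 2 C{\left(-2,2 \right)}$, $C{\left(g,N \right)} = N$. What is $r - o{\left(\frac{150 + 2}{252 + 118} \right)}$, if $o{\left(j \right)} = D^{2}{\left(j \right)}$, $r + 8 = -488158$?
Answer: $- \frac{16707573766}{34225} \approx -4.8817 \cdot 10^{5}$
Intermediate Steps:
$r = -488166$ ($r = -8 - 488158 = -488166$)
$f = 4$ ($f = 2 \cdot 2 = 4$)
$D{\left(P \right)} = 4 P$
$o{\left(j \right)} = 16 j^{2}$ ($o{\left(j \right)} = \left(4 j\right)^{2} = 16 j^{2}$)
$r - o{\left(\frac{150 + 2}{252 + 118} \right)} = -488166 - 16 \left(\frac{150 + 2}{252 + 118}\right)^{2} = -488166 - 16 \left(\frac{152}{370}\right)^{2} = -488166 - 16 \left(152 \cdot \frac{1}{370}\right)^{2} = -488166 - 16 \left(\frac{76}{185}\right)^{2} = -488166 - 16 \cdot \frac{5776}{34225} = -488166 - \frac{92416}{34225} = - \frac{16707573766}{34225}$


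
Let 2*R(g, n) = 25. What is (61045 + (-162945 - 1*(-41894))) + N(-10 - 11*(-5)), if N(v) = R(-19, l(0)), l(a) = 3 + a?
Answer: -119987/2 ≈ -59994.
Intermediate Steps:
R(g, n) = 25/2 (R(g, n) = (1/2)*25 = 25/2)
N(v) = 25/2
(61045 + (-162945 - 1*(-41894))) + N(-10 - 11*(-5)) = (61045 + (-162945 - 1*(-41894))) + 25/2 = (61045 + (-162945 + 41894)) + 25/2 = (61045 - 121051) + 25/2 = -60006 + 25/2 = -119987/2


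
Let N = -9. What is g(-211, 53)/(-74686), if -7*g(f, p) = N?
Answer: -9/522802 ≈ -1.7215e-5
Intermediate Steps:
g(f, p) = 9/7 (g(f, p) = -⅐*(-9) = 9/7)
g(-211, 53)/(-74686) = (9/7)/(-74686) = (9/7)*(-1/74686) = -9/522802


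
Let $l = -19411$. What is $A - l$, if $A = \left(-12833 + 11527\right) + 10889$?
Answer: $28994$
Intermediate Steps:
$A = 9583$ ($A = -1306 + 10889 = 9583$)
$A - l = 9583 - -19411 = 9583 + 19411 = 28994$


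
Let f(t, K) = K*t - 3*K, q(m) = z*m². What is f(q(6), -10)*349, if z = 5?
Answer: -617730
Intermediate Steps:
q(m) = 5*m²
f(t, K) = -3*K + K*t
f(q(6), -10)*349 = -10*(-3 + 5*6²)*349 = -10*(-3 + 5*36)*349 = -10*(-3 + 180)*349 = -10*177*349 = -1770*349 = -617730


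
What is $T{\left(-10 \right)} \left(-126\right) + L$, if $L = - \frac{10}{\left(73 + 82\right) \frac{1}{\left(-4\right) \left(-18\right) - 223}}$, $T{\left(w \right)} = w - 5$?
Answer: $\frac{58892}{31} \approx 1899.7$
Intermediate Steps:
$T{\left(w \right)} = -5 + w$
$L = \frac{302}{31}$ ($L = - \frac{10}{155 \frac{1}{72 - 223}} = - \frac{10}{155 \frac{1}{-151}} = - \frac{10}{155 \left(- \frac{1}{151}\right)} = - \frac{10}{- \frac{155}{151}} = \left(-10\right) \left(- \frac{151}{155}\right) = \frac{302}{31} \approx 9.7419$)
$T{\left(-10 \right)} \left(-126\right) + L = \left(-5 - 10\right) \left(-126\right) + \frac{302}{31} = \left(-15\right) \left(-126\right) + \frac{302}{31} = 1890 + \frac{302}{31} = \frac{58892}{31}$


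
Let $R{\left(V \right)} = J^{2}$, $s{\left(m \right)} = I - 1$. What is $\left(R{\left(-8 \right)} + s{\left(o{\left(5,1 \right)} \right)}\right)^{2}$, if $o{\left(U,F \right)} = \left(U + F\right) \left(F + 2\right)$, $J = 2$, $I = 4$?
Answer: $49$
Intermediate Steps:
$o{\left(U,F \right)} = \left(2 + F\right) \left(F + U\right)$ ($o{\left(U,F \right)} = \left(F + U\right) \left(2 + F\right) = \left(2 + F\right) \left(F + U\right)$)
$s{\left(m \right)} = 3$ ($s{\left(m \right)} = 4 - 1 = 3$)
$R{\left(V \right)} = 4$ ($R{\left(V \right)} = 2^{2} = 4$)
$\left(R{\left(-8 \right)} + s{\left(o{\left(5,1 \right)} \right)}\right)^{2} = \left(4 + 3\right)^{2} = 7^{2} = 49$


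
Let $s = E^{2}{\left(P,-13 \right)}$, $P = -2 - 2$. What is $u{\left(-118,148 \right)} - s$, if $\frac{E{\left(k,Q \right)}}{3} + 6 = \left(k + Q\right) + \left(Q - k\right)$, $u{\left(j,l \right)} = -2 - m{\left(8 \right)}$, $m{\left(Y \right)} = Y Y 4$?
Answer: $-9474$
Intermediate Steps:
$P = -4$
$m{\left(Y \right)} = 4 Y^{2}$ ($m{\left(Y \right)} = Y^{2} \cdot 4 = 4 Y^{2}$)
$u{\left(j,l \right)} = -258$ ($u{\left(j,l \right)} = -2 - 4 \cdot 8^{2} = -2 - 4 \cdot 64 = -2 - 256 = -258$)
$E{\left(k,Q \right)} = -18 + 6 Q$ ($E{\left(k,Q \right)} = -18 + 3 \left(\left(k + Q\right) + \left(Q - k\right)\right) = -18 + 3 \left(\left(Q + k\right) + \left(Q - k\right)\right) = -18 + 3 \cdot 2 Q = -18 + 6 Q$)
$s = 9216$ ($s = \left(-18 + 6 \left(-13\right)\right)^{2} = \left(-18 - 78\right)^{2} = \left(-96\right)^{2} = 9216$)
$u{\left(-118,148 \right)} - s = -258 - 9216 = -9474$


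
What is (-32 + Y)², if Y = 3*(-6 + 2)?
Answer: 1936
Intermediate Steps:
Y = -12 (Y = 3*(-4) = -12)
(-32 + Y)² = (-32 - 12)² = (-44)² = 1936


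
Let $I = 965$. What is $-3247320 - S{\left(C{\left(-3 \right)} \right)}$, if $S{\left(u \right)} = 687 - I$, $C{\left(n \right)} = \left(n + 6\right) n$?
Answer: $-3247042$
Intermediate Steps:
$C{\left(n \right)} = n \left(6 + n\right)$ ($C{\left(n \right)} = \left(6 + n\right) n = n \left(6 + n\right)$)
$S{\left(u \right)} = -278$ ($S{\left(u \right)} = 687 - 965 = -278$)
$-3247320 - S{\left(C{\left(-3 \right)} \right)} = -3247320 - -278 = -3247320 + 278 = -3247042$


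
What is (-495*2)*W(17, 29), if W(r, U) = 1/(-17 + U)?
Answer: -165/2 ≈ -82.500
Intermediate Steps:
(-495*2)*W(17, 29) = (-495*2)/(-17 + 29) = -990/12 = -990*1/12 = -165/2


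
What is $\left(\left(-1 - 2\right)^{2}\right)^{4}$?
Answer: $6561$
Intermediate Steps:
$\left(\left(-1 - 2\right)^{2}\right)^{4} = \left(\left(-3\right)^{2}\right)^{4} = 9^{4} = 6561$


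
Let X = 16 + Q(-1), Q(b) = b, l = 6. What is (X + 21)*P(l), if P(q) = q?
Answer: 216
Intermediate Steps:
X = 15 (X = 16 - 1 = 15)
(X + 21)*P(l) = (15 + 21)*6 = 36*6 = 216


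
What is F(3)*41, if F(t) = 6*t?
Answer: 738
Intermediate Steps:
F(3)*41 = (6*3)*41 = 18*41 = 738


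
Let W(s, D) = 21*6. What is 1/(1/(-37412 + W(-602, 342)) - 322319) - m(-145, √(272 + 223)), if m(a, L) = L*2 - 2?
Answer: 24035935184/12017986235 - 6*√55 ≈ -42.497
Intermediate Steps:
W(s, D) = 126
m(a, L) = -2 + 2*L (m(a, L) = 2*L - 2 = -2 + 2*L)
1/(1/(-37412 + W(-602, 342)) - 322319) - m(-145, √(272 + 223)) = 1/(1/(-37412 + 126) - 322319) - (-2 + 2*√(272 + 223)) = 1/(1/(-37286) - 322319) - (-2 + 2*√495) = 1/(-1/37286 - 322319) - (-2 + 2*(3*√55)) = 1/(-12017986235/37286) - (-2 + 6*√55) = -37286/12017986235 + (2 - 6*√55) = 24035935184/12017986235 - 6*√55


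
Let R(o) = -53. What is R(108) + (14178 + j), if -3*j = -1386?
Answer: 14587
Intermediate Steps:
j = 462 (j = -⅓*(-1386) = 462)
R(108) + (14178 + j) = -53 + (14178 + 462) = -53 + 14640 = 14587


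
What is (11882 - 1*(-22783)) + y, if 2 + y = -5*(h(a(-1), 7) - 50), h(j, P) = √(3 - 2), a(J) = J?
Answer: 34908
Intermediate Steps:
h(j, P) = 1 (h(j, P) = √1 = 1)
y = 243 (y = -2 - 5*(1 - 50) = -2 - 5*(-49) = -2 + 245 = 243)
(11882 - 1*(-22783)) + y = (11882 - 1*(-22783)) + 243 = (11882 + 22783) + 243 = 34665 + 243 = 34908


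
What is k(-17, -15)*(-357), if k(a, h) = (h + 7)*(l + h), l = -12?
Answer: -77112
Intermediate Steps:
k(a, h) = (-12 + h)*(7 + h) (k(a, h) = (h + 7)*(-12 + h) = (7 + h)*(-12 + h) = (-12 + h)*(7 + h))
k(-17, -15)*(-357) = (-84 + (-15)² - 5*(-15))*(-357) = (-84 + 225 + 75)*(-357) = 216*(-357) = -77112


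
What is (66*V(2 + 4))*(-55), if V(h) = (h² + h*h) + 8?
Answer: -290400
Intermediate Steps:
V(h) = 8 + 2*h² (V(h) = (h² + h²) + 8 = 2*h² + 8 = 8 + 2*h²)
(66*V(2 + 4))*(-55) = (66*(8 + 2*(2 + 4)²))*(-55) = (66*(8 + 2*6²))*(-55) = (66*(8 + 2*36))*(-55) = (66*(8 + 72))*(-55) = (66*80)*(-55) = 5280*(-55) = -290400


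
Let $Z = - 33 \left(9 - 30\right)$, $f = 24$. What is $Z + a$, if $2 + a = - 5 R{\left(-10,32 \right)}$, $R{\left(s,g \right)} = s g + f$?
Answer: $2171$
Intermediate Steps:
$R{\left(s,g \right)} = 24 + g s$ ($R{\left(s,g \right)} = s g + 24 = g s + 24 = 24 + g s$)
$Z = 693$ ($Z = \left(-33\right) \left(-21\right) = 693$)
$a = 1478$ ($a = -2 - 5 \left(24 + 32 \left(-10\right)\right) = -2 - 5 \left(24 - 320\right) = -2 - -1480 = -2 + 1480 = 1478$)
$Z + a = 693 + 1478 = 2171$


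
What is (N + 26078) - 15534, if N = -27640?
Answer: -17096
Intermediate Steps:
(N + 26078) - 15534 = (-27640 + 26078) - 15534 = -1562 - 15534 = -17096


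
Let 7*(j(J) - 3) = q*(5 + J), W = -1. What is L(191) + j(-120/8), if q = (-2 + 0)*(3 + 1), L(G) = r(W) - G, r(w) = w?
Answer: -1243/7 ≈ -177.57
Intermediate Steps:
L(G) = -1 - G
q = -8 (q = -2*4 = -8)
j(J) = -19/7 - 8*J/7 (j(J) = 3 + (-8*(5 + J))/7 = 3 + (-40 - 8*J)/7 = 3 + (-40/7 - 8*J/7) = -19/7 - 8*J/7)
L(191) + j(-120/8) = (-1 - 1*191) + (-19/7 - (-960)/(7*8)) = (-1 - 191) + (-19/7 - (-960)/(7*8)) = -192 + (-19/7 - 8/7*(-15)) = -192 + (-19/7 + 120/7) = -192 + 101/7 = -1243/7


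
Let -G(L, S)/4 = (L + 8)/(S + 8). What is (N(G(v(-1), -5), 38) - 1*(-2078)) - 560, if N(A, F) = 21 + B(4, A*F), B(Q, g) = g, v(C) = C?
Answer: 3553/3 ≈ 1184.3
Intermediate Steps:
G(L, S) = -4*(8 + L)/(8 + S) (G(L, S) = -4*(L + 8)/(S + 8) = -4*(8 + L)/(8 + S))
N(A, F) = 21 + A*F
(N(G(v(-1), -5), 38) - 1*(-2078)) - 560 = ((21 + (4*(-8 - 1*(-1))/(8 - 5))*38) - 1*(-2078)) - 560 = ((21 + (4*(-8 + 1)/3)*38) + 2078) - 560 = ((21 + (4*(⅓)*(-7))*38) + 2078) - 560 = ((21 - 28/3*38) + 2078) - 560 = ((21 - 1064/3) + 2078) - 560 = (-1001/3 + 2078) - 560 = 5233/3 - 560 = 3553/3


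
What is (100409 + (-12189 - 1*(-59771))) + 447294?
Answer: 595285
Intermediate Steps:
(100409 + (-12189 - 1*(-59771))) + 447294 = (100409 + (-12189 + 59771)) + 447294 = (100409 + 47582) + 447294 = 147991 + 447294 = 595285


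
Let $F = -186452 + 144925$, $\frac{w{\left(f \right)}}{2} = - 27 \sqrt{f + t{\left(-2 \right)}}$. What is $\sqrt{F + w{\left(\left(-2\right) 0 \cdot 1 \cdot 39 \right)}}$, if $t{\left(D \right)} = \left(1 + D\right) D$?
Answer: $\sqrt{-41527 - 54 \sqrt{2}} \approx 203.97 i$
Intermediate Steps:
$t{\left(D \right)} = D \left(1 + D\right)$
$w{\left(f \right)} = - 54 \sqrt{2 + f}$ ($w{\left(f \right)} = 2 \left(- 27 \sqrt{f - 2 \left(1 - 2\right)}\right) = 2 \left(- 27 \sqrt{f - -2}\right) = 2 \left(- 27 \sqrt{f + 2}\right) = 2 \left(- 27 \sqrt{2 + f}\right) = - 54 \sqrt{2 + f}$)
$F = -41527$
$\sqrt{F + w{\left(\left(-2\right) 0 \cdot 1 \cdot 39 \right)}} = \sqrt{-41527 - 54 \sqrt{2 + \left(-2\right) 0 \cdot 1 \cdot 39}} = \sqrt{-41527 - 54 \sqrt{2 + 0 \cdot 1 \cdot 39}} = \sqrt{-41527 - 54 \sqrt{2 + 0 \cdot 39}} = \sqrt{-41527 - 54 \sqrt{2 + 0}} = \sqrt{-41527 - 54 \sqrt{2}}$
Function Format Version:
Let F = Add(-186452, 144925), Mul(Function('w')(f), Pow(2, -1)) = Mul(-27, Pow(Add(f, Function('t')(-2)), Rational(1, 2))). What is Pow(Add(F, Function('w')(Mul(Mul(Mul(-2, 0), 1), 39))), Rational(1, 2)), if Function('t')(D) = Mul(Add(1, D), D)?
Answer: Pow(Add(-41527, Mul(-54, Pow(2, Rational(1, 2)))), Rational(1, 2)) ≈ Mul(203.97, I)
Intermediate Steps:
Function('t')(D) = Mul(D, Add(1, D))
Function('w')(f) = Mul(-54, Pow(Add(2, f), Rational(1, 2))) (Function('w')(f) = Mul(2, Mul(-27, Pow(Add(f, Mul(-2, Add(1, -2))), Rational(1, 2)))) = Mul(2, Mul(-27, Pow(Add(f, Mul(-2, -1)), Rational(1, 2)))) = Mul(2, Mul(-27, Pow(Add(f, 2), Rational(1, 2)))) = Mul(2, Mul(-27, Pow(Add(2, f), Rational(1, 2)))) = Mul(-54, Pow(Add(2, f), Rational(1, 2))))
F = -41527
Pow(Add(F, Function('w')(Mul(Mul(Mul(-2, 0), 1), 39))), Rational(1, 2)) = Pow(Add(-41527, Mul(-54, Pow(Add(2, Mul(Mul(Mul(-2, 0), 1), 39)), Rational(1, 2)))), Rational(1, 2)) = Pow(Add(-41527, Mul(-54, Pow(Add(2, Mul(Mul(0, 1), 39)), Rational(1, 2)))), Rational(1, 2)) = Pow(Add(-41527, Mul(-54, Pow(Add(2, Mul(0, 39)), Rational(1, 2)))), Rational(1, 2)) = Pow(Add(-41527, Mul(-54, Pow(Add(2, 0), Rational(1, 2)))), Rational(1, 2)) = Pow(Add(-41527, Mul(-54, Pow(2, Rational(1, 2)))), Rational(1, 2))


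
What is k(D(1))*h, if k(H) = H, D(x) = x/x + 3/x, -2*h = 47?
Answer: -94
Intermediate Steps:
h = -47/2 (h = -½*47 = -47/2 ≈ -23.500)
D(x) = 1 + 3/x
k(D(1))*h = ((3 + 1)/1)*(-47/2) = (1*4)*(-47/2) = 4*(-47/2) = -94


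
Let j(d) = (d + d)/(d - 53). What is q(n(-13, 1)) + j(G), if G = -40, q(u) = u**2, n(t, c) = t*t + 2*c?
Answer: 2719493/93 ≈ 29242.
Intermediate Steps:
n(t, c) = t**2 + 2*c
j(d) = 2*d/(-53 + d) (j(d) = (2*d)/(-53 + d) = 2*d/(-53 + d))
q(n(-13, 1)) + j(G) = ((-13)**2 + 2*1)**2 + 2*(-40)/(-53 - 40) = (169 + 2)**2 + 2*(-40)/(-93) = 171**2 + 2*(-40)*(-1/93) = 29241 + 80/93 = 2719493/93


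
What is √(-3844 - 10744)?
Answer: 2*I*√3647 ≈ 120.78*I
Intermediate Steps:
√(-3844 - 10744) = √(-14588) = 2*I*√3647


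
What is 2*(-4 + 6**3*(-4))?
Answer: -1736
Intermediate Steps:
2*(-4 + 6**3*(-4)) = 2*(-4 + 216*(-4)) = 2*(-4 - 864) = 2*(-868) = -1736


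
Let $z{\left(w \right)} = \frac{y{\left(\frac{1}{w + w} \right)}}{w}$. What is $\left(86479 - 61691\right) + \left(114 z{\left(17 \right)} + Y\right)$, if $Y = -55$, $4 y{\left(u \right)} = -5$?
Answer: $\frac{840637}{34} \approx 24725.0$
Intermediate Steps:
$y{\left(u \right)} = - \frac{5}{4}$ ($y{\left(u \right)} = \frac{1}{4} \left(-5\right) = - \frac{5}{4}$)
$z{\left(w \right)} = - \frac{5}{4 w}$
$\left(86479 - 61691\right) + \left(114 z{\left(17 \right)} + Y\right) = \left(86479 - 61691\right) - \left(55 - 114 \left(- \frac{5}{4 \cdot 17}\right)\right) = 24788 - \left(55 - 114 \left(\left(- \frac{5}{4}\right) \frac{1}{17}\right)\right) = 24788 + \left(114 \left(- \frac{5}{68}\right) - 55\right) = 24788 - \frac{2155}{34} = \frac{840637}{34}$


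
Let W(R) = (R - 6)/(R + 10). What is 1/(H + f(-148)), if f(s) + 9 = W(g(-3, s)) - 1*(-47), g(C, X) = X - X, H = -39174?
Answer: -5/195683 ≈ -2.5552e-5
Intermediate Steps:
g(C, X) = 0
W(R) = (-6 + R)/(10 + R)
f(s) = 187/5 (f(s) = -9 + ((-6 + 0)/(10 + 0) - 1*(-47)) = -9 + (-6/10 + 47) = -9 + ((⅒)*(-6) + 47) = -9 + (-⅗ + 47) = -9 + 232/5 = 187/5)
1/(H + f(-148)) = 1/(-39174 + 187/5) = 1/(-195683/5) = -5/195683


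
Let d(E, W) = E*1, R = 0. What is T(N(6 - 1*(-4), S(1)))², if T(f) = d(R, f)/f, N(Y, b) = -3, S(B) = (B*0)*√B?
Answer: 0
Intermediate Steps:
S(B) = 0 (S(B) = 0*√B = 0)
d(E, W) = E
T(f) = 0 (T(f) = 0/f = 0)
T(N(6 - 1*(-4), S(1)))² = 0² = 0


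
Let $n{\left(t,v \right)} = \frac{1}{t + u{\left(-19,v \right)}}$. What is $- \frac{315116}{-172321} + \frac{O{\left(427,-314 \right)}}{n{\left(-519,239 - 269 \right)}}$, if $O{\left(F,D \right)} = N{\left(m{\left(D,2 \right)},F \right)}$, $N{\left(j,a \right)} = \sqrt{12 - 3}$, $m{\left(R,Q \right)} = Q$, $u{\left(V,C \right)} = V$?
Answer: $- \frac{277810978}{172321} \approx -1612.2$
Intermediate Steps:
$N{\left(j,a \right)} = 3$ ($N{\left(j,a \right)} = \sqrt{9} = 3$)
$O{\left(F,D \right)} = 3$
$n{\left(t,v \right)} = \frac{1}{-19 + t}$ ($n{\left(t,v \right)} = \frac{1}{t - 19} = \frac{1}{-19 + t}$)
$- \frac{315116}{-172321} + \frac{O{\left(427,-314 \right)}}{n{\left(-519,239 - 269 \right)}} = - \frac{315116}{-172321} + \frac{3}{\frac{1}{-19 - 519}} = \left(-315116\right) \left(- \frac{1}{172321}\right) + \frac{3}{\frac{1}{-538}} = \frac{315116}{172321} + \frac{3}{- \frac{1}{538}} = \frac{315116}{172321} + 3 \left(-538\right) = \frac{315116}{172321} - 1614 = - \frac{277810978}{172321}$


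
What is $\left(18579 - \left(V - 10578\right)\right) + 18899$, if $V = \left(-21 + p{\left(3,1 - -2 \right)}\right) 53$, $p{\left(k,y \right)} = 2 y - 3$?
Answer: $49010$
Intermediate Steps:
$p{\left(k,y \right)} = -3 + 2 y$
$V = -954$ ($V = \left(-21 - \left(3 - 2 \left(1 - -2\right)\right)\right) 53 = \left(-21 - \left(3 - 2 \left(1 + 2\right)\right)\right) 53 = \left(-21 + \left(-3 + 2 \cdot 3\right)\right) 53 = \left(-21 + \left(-3 + 6\right)\right) 53 = \left(-21 + 3\right) 53 = \left(-18\right) 53 = -954$)
$\left(18579 - \left(V - 10578\right)\right) + 18899 = \left(18579 - \left(-954 - 10578\right)\right) + 18899 = \left(18579 - -11532\right) + 18899 = \left(18579 + 11532\right) + 18899 = 30111 + 18899 = 49010$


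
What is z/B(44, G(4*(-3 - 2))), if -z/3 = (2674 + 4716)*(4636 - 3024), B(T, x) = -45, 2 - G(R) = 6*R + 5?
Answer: 2382536/3 ≈ 7.9418e+5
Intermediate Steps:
G(R) = -3 - 6*R (G(R) = 2 - (6*R + 5) = 2 - (5 + 6*R) = 2 + (-5 - 6*R) = -3 - 6*R)
z = -35738040 (z = -3*(2674 + 4716)*(4636 - 3024) = -22170*1612 = -3*11912680 = -35738040)
z/B(44, G(4*(-3 - 2))) = -35738040/(-45) = -35738040*(-1/45) = 2382536/3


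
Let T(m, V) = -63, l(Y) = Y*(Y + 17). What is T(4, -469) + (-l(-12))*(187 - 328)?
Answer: -8523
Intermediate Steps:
l(Y) = Y*(17 + Y)
T(4, -469) + (-l(-12))*(187 - 328) = -63 + (-(-12)*(17 - 12))*(187 - 328) = -63 - (-12)*5*(-141) = -63 - 1*(-60)*(-141) = -63 + 60*(-141) = -63 - 8460 = -8523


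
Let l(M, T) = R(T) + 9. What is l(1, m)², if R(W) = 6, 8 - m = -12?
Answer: 225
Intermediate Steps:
m = 20 (m = 8 - 1*(-12) = 8 + 12 = 20)
l(M, T) = 15 (l(M, T) = 6 + 9 = 15)
l(1, m)² = 15² = 225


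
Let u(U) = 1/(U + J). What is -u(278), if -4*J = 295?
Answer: -4/817 ≈ -0.0048960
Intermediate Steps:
J = -295/4 (J = -¼*295 = -295/4 ≈ -73.750)
u(U) = 1/(-295/4 + U) (u(U) = 1/(U - 295/4) = 1/(-295/4 + U))
-u(278) = -4/(-295 + 4*278) = -4/(-295 + 1112) = -4/817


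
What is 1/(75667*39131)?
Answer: 1/2960925377 ≈ 3.3773e-10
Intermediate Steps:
1/(75667*39131) = (1/75667)*(1/39131) = 1/2960925377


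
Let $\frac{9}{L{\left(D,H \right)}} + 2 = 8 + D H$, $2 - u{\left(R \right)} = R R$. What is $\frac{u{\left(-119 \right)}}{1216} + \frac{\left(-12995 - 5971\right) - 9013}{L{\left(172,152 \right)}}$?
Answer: $- \frac{889687561031}{10944} \approx -8.1295 \cdot 10^{7}$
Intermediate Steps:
$u{\left(R \right)} = 2 - R^{2}$ ($u{\left(R \right)} = 2 - R R = 2 - R^{2}$)
$L{\left(D,H \right)} = \frac{9}{6 + D H}$ ($L{\left(D,H \right)} = \frac{9}{-2 + \left(8 + D H\right)} = \frac{9}{6 + D H}$)
$\frac{u{\left(-119 \right)}}{1216} + \frac{\left(-12995 - 5971\right) - 9013}{L{\left(172,152 \right)}} = \frac{2 - \left(-119\right)^{2}}{1216} + \frac{\left(-12995 - 5971\right) - 9013}{9 \frac{1}{6 + 172 \cdot 152}} = \left(2 - 14161\right) \frac{1}{1216} + \frac{-18966 - 9013}{9 \frac{1}{6 + 26144}} = \left(2 - 14161\right) \frac{1}{1216} - \frac{27979}{9 \cdot \frac{1}{26150}} = \left(-14159\right) \frac{1}{1216} - \frac{27979}{9 \cdot \frac{1}{26150}} = - \frac{14159}{1216} - \frac{27979}{\frac{9}{26150}} = - \frac{14159}{1216} - \frac{731650850}{9} = - \frac{889687561031}{10944}$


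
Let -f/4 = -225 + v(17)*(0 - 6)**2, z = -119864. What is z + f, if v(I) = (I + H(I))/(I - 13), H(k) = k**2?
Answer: -129980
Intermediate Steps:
v(I) = (I + I**2)/(-13 + I) (v(I) = (I + I**2)/(I - 13) = (I + I**2)/(-13 + I))
f = -10116 (f = -4*(-225 + (17*(1 + 17)/(-13 + 17))*(0 - 6)**2) = -4*(-225 + (17*18/4)*(-6)**2) = -4*(-225 + (17*(1/4)*18)*36) = -4*(-225 + (153/2)*36) = -4*(-225 + 2754) = -4*2529 = -10116)
z + f = -119864 - 10116 = -129980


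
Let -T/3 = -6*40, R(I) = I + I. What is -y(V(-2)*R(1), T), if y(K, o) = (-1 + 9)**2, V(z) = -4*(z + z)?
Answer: -64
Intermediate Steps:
R(I) = 2*I
V(z) = -8*z
T = 720 (T = -(-18)*40 = -3*(-240) = 720)
y(K, o) = 64 (y(K, o) = 8**2 = 64)
-y(V(-2)*R(1), T) = -1*64 = -64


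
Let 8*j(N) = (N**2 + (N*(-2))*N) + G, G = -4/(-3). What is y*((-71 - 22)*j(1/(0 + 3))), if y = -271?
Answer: 92411/24 ≈ 3850.5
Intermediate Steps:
G = 4/3 (G = -4*(-1/3) = 4/3 ≈ 1.3333)
j(N) = 1/6 - N**2/8 (j(N) = ((N**2 + (N*(-2))*N) + 4/3)/8 = ((N**2 + (-2*N)*N) + 4/3)/8 = ((N**2 - 2*N**2) + 4/3)/8 = (-N**2 + 4/3)/8 = (4/3 - N**2)/8 = 1/6 - N**2/8)
y*((-71 - 22)*j(1/(0 + 3))) = -271*(-71 - 22)*(1/6 - 1/(8*(0 + 3)**2)) = -(-25203)*(1/6 - (1/3)**2/8) = -(-25203)*(1/6 - 1/8*1/9) = -(-25203)*(1/6 - 1/72) = -(-25203)*11/72 = -271*(-341/24) = 92411/24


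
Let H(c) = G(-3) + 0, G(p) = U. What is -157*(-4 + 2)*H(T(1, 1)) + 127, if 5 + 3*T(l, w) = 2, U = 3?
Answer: 1069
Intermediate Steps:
G(p) = 3
T(l, w) = -1 (T(l, w) = -5/3 + (1/3)*2 = -5/3 + 2/3 = -1)
H(c) = 3 (H(c) = 3 + 0 = 3)
-157*(-4 + 2)*H(T(1, 1)) + 127 = -157*(-4 + 2)*3 + 127 = -(-314)*3 + 127 = -157*(-6) + 127 = 942 + 127 = 1069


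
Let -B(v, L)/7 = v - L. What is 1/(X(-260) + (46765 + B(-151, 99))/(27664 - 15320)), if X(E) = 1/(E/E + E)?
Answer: 3197096/12553041 ≈ 0.25469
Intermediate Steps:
B(v, L) = -7*v + 7*L (B(v, L) = -7*(v - L) = -7*v + 7*L)
X(E) = 1/(1 + E)
1/(X(-260) + (46765 + B(-151, 99))/(27664 - 15320)) = 1/(1/(1 - 260) + (46765 + (-7*(-151) + 7*99))/(27664 - 15320)) = 1/(1/(-259) + (46765 + (1057 + 693))/12344) = 1/(-1/259 + (46765 + 1750)*(1/12344)) = 1/(-1/259 + 48515*(1/12344)) = 1/(-1/259 + 48515/12344) = 1/(12553041/3197096) = 3197096/12553041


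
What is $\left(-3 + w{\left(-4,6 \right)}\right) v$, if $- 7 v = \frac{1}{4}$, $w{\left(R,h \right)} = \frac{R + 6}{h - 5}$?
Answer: $\frac{1}{28} \approx 0.035714$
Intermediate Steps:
$w{\left(R,h \right)} = \frac{6 + R}{-5 + h}$
$v = - \frac{1}{28}$ ($v = - \frac{1}{7 \cdot 4} = \left(- \frac{1}{7}\right) \frac{1}{4} = - \frac{1}{28} \approx -0.035714$)
$\left(-3 + w{\left(-4,6 \right)}\right) v = \left(-3 + \frac{6 - 4}{-5 + 6}\right) \left(- \frac{1}{28}\right) = \left(-3 + 1^{-1} \cdot 2\right) \left(- \frac{1}{28}\right) = \left(-3 + 1 \cdot 2\right) \left(- \frac{1}{28}\right) = \left(-3 + 2\right) \left(- \frac{1}{28}\right) = \left(-1\right) \left(- \frac{1}{28}\right) = \frac{1}{28}$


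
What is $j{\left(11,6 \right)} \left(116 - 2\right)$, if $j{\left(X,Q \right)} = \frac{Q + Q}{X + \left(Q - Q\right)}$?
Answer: $\frac{1368}{11} \approx 124.36$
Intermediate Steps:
$j{\left(X,Q \right)} = \frac{2 Q}{X}$ ($j{\left(X,Q \right)} = \frac{2 Q}{X + 0} = \frac{2 Q}{X}$)
$j{\left(11,6 \right)} \left(116 - 2\right) = 2 \cdot 6 \cdot \frac{1}{11} \left(116 - 2\right) = 2 \cdot 6 \cdot \frac{1}{11} \cdot 114 = \frac{12}{11} \cdot 114 = \frac{1368}{11}$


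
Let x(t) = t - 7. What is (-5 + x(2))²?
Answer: 100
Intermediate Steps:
x(t) = -7 + t
(-5 + x(2))² = (-5 + (-7 + 2))² = (-5 - 5)² = (-10)² = 100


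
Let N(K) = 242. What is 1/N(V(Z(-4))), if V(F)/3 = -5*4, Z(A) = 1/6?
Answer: 1/242 ≈ 0.0041322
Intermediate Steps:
Z(A) = ⅙
V(F) = -60 (V(F) = 3*(-5*4) = 3*(-20) = -60)
1/N(V(Z(-4))) = 1/242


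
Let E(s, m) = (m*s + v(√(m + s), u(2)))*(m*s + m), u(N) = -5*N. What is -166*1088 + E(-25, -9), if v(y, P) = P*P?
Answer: -110408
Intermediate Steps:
v(y, P) = P²
E(s, m) = (100 + m*s)*(m + m*s) (E(s, m) = (m*s + (-5*2)²)*(m*s + m) = (m*s + (-10)²)*(m + m*s) = (m*s + 100)*(m + m*s) = (100 + m*s)*(m + m*s))
-166*1088 + E(-25, -9) = -166*1088 - 9*(100 + 100*(-25) - 9*(-25) - 9*(-25)²) = -180608 - 9*(100 - 2500 + 225 - 9*625) = -180608 - 9*(100 - 2500 + 225 - 5625) = -180608 - 9*(-7800) = -180608 + 70200 = -110408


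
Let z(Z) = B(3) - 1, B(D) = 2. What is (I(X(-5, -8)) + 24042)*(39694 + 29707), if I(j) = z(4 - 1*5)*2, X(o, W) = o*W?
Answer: 1668677644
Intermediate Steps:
z(Z) = 1 (z(Z) = 2 - 1 = 1)
X(o, W) = W*o
I(j) = 2 (I(j) = 1*2 = 2)
(I(X(-5, -8)) + 24042)*(39694 + 29707) = (2 + 24042)*(39694 + 29707) = 24044*69401 = 1668677644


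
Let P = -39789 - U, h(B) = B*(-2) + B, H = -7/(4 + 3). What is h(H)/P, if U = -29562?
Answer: -1/10227 ≈ -9.7780e-5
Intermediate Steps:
H = -1 (H = -7/7 = -7*1/7 = -1)
h(B) = -B (h(B) = -2*B + B = -B)
P = -10227 (P = -39789 - 1*(-29562) = -39789 + 29562 = -10227)
h(H)/P = -1*(-1)/(-10227) = 1*(-1/10227) = -1/10227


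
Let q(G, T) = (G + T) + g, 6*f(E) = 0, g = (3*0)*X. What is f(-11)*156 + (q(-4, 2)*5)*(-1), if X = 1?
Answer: 10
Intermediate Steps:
g = 0 (g = (3*0)*1 = 0*1 = 0)
f(E) = 0 (f(E) = (1/6)*0 = 0)
q(G, T) = G + T (q(G, T) = (G + T) + 0 = G + T)
f(-11)*156 + (q(-4, 2)*5)*(-1) = 0*156 + ((-4 + 2)*5)*(-1) = 0 - 2*5*(-1) = 0 - 10*(-1) = 0 + 10 = 10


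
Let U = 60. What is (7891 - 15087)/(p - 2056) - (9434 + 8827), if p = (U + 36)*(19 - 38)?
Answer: -17711371/970 ≈ -18259.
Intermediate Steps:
p = -1824 (p = (60 + 36)*(19 - 38) = 96*(-19) = -1824)
(7891 - 15087)/(p - 2056) - (9434 + 8827) = (7891 - 15087)/(-1824 - 2056) - (9434 + 8827) = -7196/(-3880) - 1*18261 = -7196*(-1/3880) - 18261 = 1799/970 - 18261 = -17711371/970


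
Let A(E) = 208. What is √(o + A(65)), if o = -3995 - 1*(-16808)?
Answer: √13021 ≈ 114.11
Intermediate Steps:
o = 12813 (o = -3995 + 16808 = 12813)
√(o + A(65)) = √(12813 + 208) = √13021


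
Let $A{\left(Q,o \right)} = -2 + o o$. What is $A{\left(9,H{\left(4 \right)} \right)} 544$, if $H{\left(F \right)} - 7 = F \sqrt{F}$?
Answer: $121312$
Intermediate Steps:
$H{\left(F \right)} = 7 + F^{\frac{3}{2}}$ ($H{\left(F \right)} = 7 + F \sqrt{F} = 7 + F^{\frac{3}{2}}$)
$A{\left(Q,o \right)} = -2 + o^{2}$
$A{\left(9,H{\left(4 \right)} \right)} 544 = \left(-2 + \left(7 + 4^{\frac{3}{2}}\right)^{2}\right) 544 = \left(-2 + \left(7 + 8\right)^{2}\right) 544 = \left(-2 + 15^{2}\right) 544 = \left(-2 + 225\right) 544 = 223 \cdot 544 = 121312$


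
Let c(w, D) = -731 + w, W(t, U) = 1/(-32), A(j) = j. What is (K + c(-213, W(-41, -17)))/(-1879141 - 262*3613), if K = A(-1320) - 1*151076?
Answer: 153340/2825747 ≈ 0.054265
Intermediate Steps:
W(t, U) = -1/32
K = -152396 (K = -1320 - 1*151076 = -1320 - 151076 = -152396)
(K + c(-213, W(-41, -17)))/(-1879141 - 262*3613) = (-152396 + (-731 - 213))/(-1879141 - 262*3613) = (-152396 - 944)/(-1879141 - 946606) = -153340/(-2825747) = -153340*(-1/2825747) = 153340/2825747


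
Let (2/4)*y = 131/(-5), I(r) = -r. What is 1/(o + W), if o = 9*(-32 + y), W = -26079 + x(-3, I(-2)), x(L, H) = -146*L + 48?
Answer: -5/131763 ≈ -3.7947e-5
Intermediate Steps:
x(L, H) = 48 - 146*L
y = -262/5 (y = 2*(131/(-5)) = 2*(131*(-⅕)) = 2*(-131/5) = -262/5 ≈ -52.400)
W = -25593 (W = -26079 + (48 - 146*(-3)) = -26079 + (48 + 438) = -26079 + 486 = -25593)
o = -3798/5 (o = 9*(-32 - 262/5) = 9*(-422/5) = -3798/5 ≈ -759.60)
1/(o + W) = 1/(-3798/5 - 25593) = 1/(-131763/5) = -5/131763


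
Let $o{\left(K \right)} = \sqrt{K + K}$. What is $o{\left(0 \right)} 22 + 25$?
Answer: $25$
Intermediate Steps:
$o{\left(K \right)} = \sqrt{2} \sqrt{K}$ ($o{\left(K \right)} = \sqrt{2 K} = \sqrt{2} \sqrt{K}$)
$o{\left(0 \right)} 22 + 25 = \sqrt{2} \sqrt{0} \cdot 22 + 25 = \sqrt{2} \cdot 0 \cdot 22 + 25 = 0 \cdot 22 + 25 = 0 + 25 = 25$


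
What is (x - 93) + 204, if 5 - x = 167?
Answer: -51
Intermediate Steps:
x = -162 (x = 5 - 1*167 = 5 - 167 = -162)
(x - 93) + 204 = (-162 - 93) + 204 = -255 + 204 = -51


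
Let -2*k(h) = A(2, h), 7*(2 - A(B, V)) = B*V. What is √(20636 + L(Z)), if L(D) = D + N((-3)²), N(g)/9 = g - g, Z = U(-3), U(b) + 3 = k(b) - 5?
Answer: √1010702/7 ≈ 143.62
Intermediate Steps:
A(B, V) = 2 - B*V/7
k(h) = -1 + h/7 (k(h) = -(2 - ⅐*2*h)/2 = -(2 - 2*h/7)/2 = -1 + h/7)
U(b) = -9 + b/7 (U(b) = -3 + ((-1 + b/7) - 5) = -3 + (-6 + b/7) = -9 + b/7)
Z = -66/7 (Z = -9 + (⅐)*(-3) = -9 - 3/7 = -66/7 ≈ -9.4286)
N(g) = 0 (N(g) = 9*(g - g) = 9*0 = 0)
L(D) = D (L(D) = D + 0 = D)
√(20636 + L(Z)) = √(20636 - 66/7) = √(144386/7) = √1010702/7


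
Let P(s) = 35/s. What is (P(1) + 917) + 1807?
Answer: 2759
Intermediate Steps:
(P(1) + 917) + 1807 = (35/1 + 917) + 1807 = (35*1 + 917) + 1807 = (35 + 917) + 1807 = 952 + 1807 = 2759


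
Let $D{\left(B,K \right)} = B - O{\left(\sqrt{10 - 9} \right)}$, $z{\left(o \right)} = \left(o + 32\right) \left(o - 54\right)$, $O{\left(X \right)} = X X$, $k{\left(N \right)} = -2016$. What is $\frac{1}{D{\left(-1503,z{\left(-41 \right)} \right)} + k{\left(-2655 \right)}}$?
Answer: $- \frac{1}{3520} \approx -0.00028409$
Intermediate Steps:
$O{\left(X \right)} = X^{2}$
$z{\left(o \right)} = \left(-54 + o\right) \left(32 + o\right)$ ($z{\left(o \right)} = \left(32 + o\right) \left(-54 + o\right) = \left(-54 + o\right) \left(32 + o\right)$)
$D{\left(B,K \right)} = -1 + B$ ($D{\left(B,K \right)} = B - \left(\sqrt{10 - 9}\right)^{2} = B - \left(\sqrt{1}\right)^{2} = B - 1^{2} = B - 1 = -1 + B$)
$\frac{1}{D{\left(-1503,z{\left(-41 \right)} \right)} + k{\left(-2655 \right)}} = \frac{1}{\left(-1 - 1503\right) - 2016} = \frac{1}{-1504 - 2016} = \frac{1}{-3520} = - \frac{1}{3520}$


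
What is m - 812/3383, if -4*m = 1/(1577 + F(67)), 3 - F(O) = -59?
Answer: -5326855/22178948 ≈ -0.24018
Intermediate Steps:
F(O) = 62 (F(O) = 3 - 1*(-59) = 3 + 59 = 62)
m = -1/6556 (m = -1/(4*(1577 + 62)) = -¼/1639 = -¼*1/1639 = -1/6556 ≈ -0.00015253)
m - 812/3383 = -1/6556 - 812/3383 = -5326855/22178948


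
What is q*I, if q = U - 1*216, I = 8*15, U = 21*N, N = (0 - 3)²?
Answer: -3240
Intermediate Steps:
N = 9 (N = (-3)² = 9)
U = 189 (U = 21*9 = 189)
I = 120
q = -27 (q = 189 - 1*216 = 189 - 216 = -27)
q*I = -27*120 = -3240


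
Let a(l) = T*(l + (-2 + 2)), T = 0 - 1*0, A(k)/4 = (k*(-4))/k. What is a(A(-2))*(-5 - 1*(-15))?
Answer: 0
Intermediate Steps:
A(k) = -16 (A(k) = 4*((k*(-4))/k) = 4*((-4*k)/k) = 4*(-4) = -16)
T = 0 (T = 0 + 0 = 0)
a(l) = 0 (a(l) = 0*(l + (-2 + 2)) = 0*(l + 0) = 0*l = 0)
a(A(-2))*(-5 - 1*(-15)) = 0*(-5 - 1*(-15)) = 0*(-5 + 15) = 0*10 = 0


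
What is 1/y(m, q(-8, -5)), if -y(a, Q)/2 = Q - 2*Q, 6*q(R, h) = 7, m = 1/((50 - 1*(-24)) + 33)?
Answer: 3/7 ≈ 0.42857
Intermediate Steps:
m = 1/107 (m = 1/((50 + 24) + 33) = 1/(74 + 33) = 1/107 ≈ 0.0093458)
q(R, h) = 7/6 (q(R, h) = (1/6)*7 = 7/6)
y(a, Q) = 2*Q (y(a, Q) = -2*(Q - 2*Q) = -(-2)*Q = 2*Q)
1/y(m, q(-8, -5)) = 1/(2*(7/6)) = 1/(7/3) = 3/7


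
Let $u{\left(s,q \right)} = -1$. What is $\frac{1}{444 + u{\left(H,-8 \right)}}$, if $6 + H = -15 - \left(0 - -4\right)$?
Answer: $\frac{1}{443} \approx 0.0022573$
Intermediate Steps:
$H = -25$ ($H = -6 - \left(15 + 4\right) = -6 - 19 = -25$)
$\frac{1}{444 + u{\left(H,-8 \right)}} = \frac{1}{444 - 1} = \frac{1}{443}$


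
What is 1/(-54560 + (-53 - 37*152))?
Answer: -1/60237 ≈ -1.6601e-5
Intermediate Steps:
1/(-54560 + (-53 - 37*152)) = 1/(-54560 + (-53 - 5624)) = 1/(-54560 - 5677) = 1/(-60237) = -1/60237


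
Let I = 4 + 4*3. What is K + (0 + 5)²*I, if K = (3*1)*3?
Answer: 409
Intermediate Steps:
I = 16 (I = 4 + 12 = 16)
K = 9 (K = 3*3 = 9)
K + (0 + 5)²*I = 9 + (0 + 5)²*16 = 9 + 5²*16 = 9 + 25*16 = 9 + 400 = 409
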